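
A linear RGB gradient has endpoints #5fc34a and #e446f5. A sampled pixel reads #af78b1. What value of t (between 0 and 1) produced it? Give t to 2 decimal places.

Invert the lerp on the B channel (largest span, 171): t = (177 − 74) / (245 − 74) = 103/171 = 0.60234.
Check on R: (175 − 95)/(228 − 95) = 0.6015 ✓

0.60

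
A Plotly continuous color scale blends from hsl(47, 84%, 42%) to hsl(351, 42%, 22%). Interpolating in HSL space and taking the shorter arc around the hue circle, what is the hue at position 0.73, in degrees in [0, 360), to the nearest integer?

Hue: 351 − 47 = 304°, but |304| > 180 so the shorter arc goes the other way: Δh = 304 − 360 = -56°.
H = 47 + 0.73 × (-56) = 6.12 → 6°

6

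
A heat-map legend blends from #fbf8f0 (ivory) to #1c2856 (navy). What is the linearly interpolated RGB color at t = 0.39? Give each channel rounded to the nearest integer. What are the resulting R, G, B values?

#fbf8f0 → (251, 248, 240); #1c2856 → (28, 40, 86).
R = 251 + 0.39 × (28 − 251) = 251 + 0.39 × -223 = 164.03 → 164
G = 248 + 0.39 × (40 − 248) = 248 + 0.39 × -208 = 166.88 → 167
B = 240 + 0.39 × (86 − 240) = 240 + 0.39 × -154 = 179.94 → 180

(164, 167, 180)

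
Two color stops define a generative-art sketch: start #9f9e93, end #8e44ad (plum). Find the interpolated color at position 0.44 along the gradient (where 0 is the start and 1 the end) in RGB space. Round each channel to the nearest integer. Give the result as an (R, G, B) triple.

(152, 118, 158)

#9f9e93 → (159, 158, 147); #8e44ad → (142, 68, 173).
R = 159 + 0.44 × (142 − 159) = 159 + 0.44 × -17 = 151.52 → 152
G = 158 + 0.44 × (68 − 158) = 158 + 0.44 × -90 = 118.4 → 118
B = 147 + 0.44 × (173 − 147) = 147 + 0.44 × 26 = 158.44 → 158
So the blended color is (152, 118, 158), about #98769e.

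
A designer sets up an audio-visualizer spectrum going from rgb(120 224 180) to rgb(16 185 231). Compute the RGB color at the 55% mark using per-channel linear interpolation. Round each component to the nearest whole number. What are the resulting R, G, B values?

(63, 203, 208)

55% corresponds to t = 0.55.
R = 120 + 0.55 × (16 − 120) = 120 + 0.55 × -104 = 62.8 → 63
G = 224 + 0.55 × (185 − 224) = 224 + 0.55 × -39 = 202.55 → 203
B = 180 + 0.55 × (231 − 180) = 180 + 0.55 × 51 = 208.05 → 208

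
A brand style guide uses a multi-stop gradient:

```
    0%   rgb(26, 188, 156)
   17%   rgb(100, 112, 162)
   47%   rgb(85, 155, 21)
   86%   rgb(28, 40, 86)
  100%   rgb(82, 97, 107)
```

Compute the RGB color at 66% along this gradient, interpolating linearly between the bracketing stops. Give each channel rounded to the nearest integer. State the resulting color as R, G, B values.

(57, 99, 53)

66% lies between the 47% and 86% stops, so the local fraction is t = (66 − 47)/(86 − 47) = 19/39 ≈ 0.4872.
R = 85 + 0.4872 × (28 − 85) = 57.23 → 57
G = 155 + 0.4872 × (40 − 155) = 98.972 → 99
B = 21 + 0.4872 × (86 − 21) = 52.668 → 53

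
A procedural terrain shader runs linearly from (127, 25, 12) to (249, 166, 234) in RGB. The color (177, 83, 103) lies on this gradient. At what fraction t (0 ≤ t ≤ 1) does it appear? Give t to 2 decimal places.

Invert the lerp on the B channel (largest span, 222): t = (103 − 12) / (234 − 12) = 91/222 = 0.40991.
Check on R: (177 − 127)/(249 − 127) = 0.4098 ✓

0.41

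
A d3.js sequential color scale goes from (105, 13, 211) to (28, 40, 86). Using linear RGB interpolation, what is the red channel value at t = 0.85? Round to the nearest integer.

R = 105 + 0.85 × (28 − 105) = 39.55 → 40

40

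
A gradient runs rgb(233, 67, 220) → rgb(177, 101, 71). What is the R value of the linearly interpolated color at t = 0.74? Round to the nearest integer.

192

R = 233 + 0.74 × (177 − 233) = 191.56 → 192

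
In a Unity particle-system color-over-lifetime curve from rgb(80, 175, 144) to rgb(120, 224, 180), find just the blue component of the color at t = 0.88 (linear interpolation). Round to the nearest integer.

176

B = 144 + 0.88 × (180 − 144) = 175.68 → 176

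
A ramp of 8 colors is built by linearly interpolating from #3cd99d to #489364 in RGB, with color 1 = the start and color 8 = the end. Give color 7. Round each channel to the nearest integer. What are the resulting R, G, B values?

With 8 swatches and endpoints inclusive, swatch 7 sits at t = (7 − 1)/(8 − 1) = 6/7 ≈ 0.8571.
#3cd99d → (60, 217, 157); #489364 → (72, 147, 100).
R = 60 + 0.8571 × (72 − 60) = 70.285 → 70
G = 217 + 0.8571 × (147 − 217) = 157.003 → 157
B = 157 + 0.8571 × (100 − 157) = 108.145 → 108

(70, 157, 108)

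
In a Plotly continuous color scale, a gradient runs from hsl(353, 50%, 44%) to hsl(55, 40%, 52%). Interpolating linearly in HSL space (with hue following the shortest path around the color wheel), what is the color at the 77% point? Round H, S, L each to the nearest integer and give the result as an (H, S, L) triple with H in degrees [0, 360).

Hue: 55 − 353 = -298°, but |-298| > 180 so the shorter arc goes the other way: Δh = -298 + 360 = 62°.
H = 353 + 0.77 × (62) = 400.74 → 401 → 401 mod 360 = 41°
S = 50 + 0.77 × (40 − 50) = 42.3 → 42%
L = 44 + 0.77 × (52 − 44) = 50.16 → 50%

(41, 42, 50)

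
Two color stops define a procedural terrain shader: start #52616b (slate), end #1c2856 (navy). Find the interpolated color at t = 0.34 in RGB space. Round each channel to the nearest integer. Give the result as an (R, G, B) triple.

#52616b → (82, 97, 107); #1c2856 → (28, 40, 86).
R = 82 + 0.34 × (28 − 82) = 82 + 0.34 × -54 = 63.64 → 64
G = 97 + 0.34 × (40 − 97) = 97 + 0.34 × -57 = 77.62 → 78
B = 107 + 0.34 × (86 − 107) = 107 + 0.34 × -21 = 99.86 → 100

(64, 78, 100)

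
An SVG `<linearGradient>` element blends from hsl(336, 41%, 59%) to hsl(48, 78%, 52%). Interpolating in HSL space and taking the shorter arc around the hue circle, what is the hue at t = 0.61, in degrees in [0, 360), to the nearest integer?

Hue: 48 − 336 = -288°, but |-288| > 180 so the shorter arc goes the other way: Δh = -288 + 360 = 72°.
H = 336 + 0.61 × (72) = 379.92 → 380 → 380 mod 360 = 20°

20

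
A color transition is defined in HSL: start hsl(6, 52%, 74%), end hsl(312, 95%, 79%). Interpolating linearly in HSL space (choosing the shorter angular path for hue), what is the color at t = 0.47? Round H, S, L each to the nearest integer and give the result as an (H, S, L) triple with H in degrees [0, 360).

Hue: 312 − 6 = 306°, but |306| > 180 so the shorter arc goes the other way: Δh = 306 − 360 = -54°.
H = 6 + 0.47 × (-54) = -19.38 → -19 → -19 mod 360 = 341°
S = 52 + 0.47 × (95 − 52) = 72.21 → 72%
L = 74 + 0.47 × (79 − 74) = 76.35 → 76%

(341, 72, 76)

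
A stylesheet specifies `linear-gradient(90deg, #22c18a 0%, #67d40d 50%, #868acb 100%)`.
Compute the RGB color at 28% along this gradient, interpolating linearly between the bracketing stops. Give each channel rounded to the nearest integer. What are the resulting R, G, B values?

28% lies between the 0% and 50% stops, so the local fraction is t = (28 − 0)/(50 − 0) = 28/50 ≈ 0.56.
#22c18a → (34, 193, 138); #67d40d → (103, 212, 13).
R = 34 + 0.56 × (103 − 34) = 72.64 → 73
G = 193 + 0.56 × (212 − 193) = 203.64 → 204
B = 138 + 0.56 × (13 − 138) = 68 → 68

(73, 204, 68)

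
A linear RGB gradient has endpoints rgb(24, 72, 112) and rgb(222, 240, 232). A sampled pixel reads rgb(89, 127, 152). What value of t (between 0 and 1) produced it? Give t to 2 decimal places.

0.33

Invert the lerp on the R channel (largest span, 198): t = (89 − 24) / (222 − 24) = 65/198 = 0.32828.
Check on G: (127 − 72)/(240 − 72) = 0.3274 ✓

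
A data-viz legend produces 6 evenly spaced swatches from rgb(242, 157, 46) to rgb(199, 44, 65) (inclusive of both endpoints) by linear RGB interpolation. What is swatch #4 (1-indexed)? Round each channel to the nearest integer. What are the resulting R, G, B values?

With 6 swatches and endpoints inclusive, swatch 4 sits at t = (4 − 1)/(6 − 1) = 3/5 ≈ 0.6.
R = 242 + 0.6 × (199 − 242) = 216.2 → 216
G = 157 + 0.6 × (44 − 157) = 89.2 → 89
B = 46 + 0.6 × (65 − 46) = 57.4 → 57

(216, 89, 57)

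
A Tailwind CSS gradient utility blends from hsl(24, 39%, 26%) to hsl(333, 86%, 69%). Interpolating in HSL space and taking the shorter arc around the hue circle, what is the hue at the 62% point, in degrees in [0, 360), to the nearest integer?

Hue: 333 − 24 = 309°, but |309| > 180 so the shorter arc goes the other way: Δh = 309 − 360 = -51°.
H = 24 + 0.62 × (-51) = -7.62 → -8 → -8 mod 360 = 352°

352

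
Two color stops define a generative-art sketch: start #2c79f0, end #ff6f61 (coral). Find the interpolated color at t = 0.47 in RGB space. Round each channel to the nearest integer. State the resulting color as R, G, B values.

#2c79f0 → (44, 121, 240); #ff6f61 → (255, 111, 97).
R = 44 + 0.47 × (255 − 44) = 44 + 0.47 × 211 = 143.17 → 143
G = 121 + 0.47 × (111 − 121) = 121 + 0.47 × -10 = 116.3 → 116
B = 240 + 0.47 × (97 − 240) = 240 + 0.47 × -143 = 172.79 → 173

(143, 116, 173)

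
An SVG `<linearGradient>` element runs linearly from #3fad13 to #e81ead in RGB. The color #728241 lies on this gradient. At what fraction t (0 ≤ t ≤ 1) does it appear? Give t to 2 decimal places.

Invert the lerp on the R channel (largest span, 169): t = (114 − 63) / (232 − 63) = 51/169 = 0.30178.
Check on G: (130 − 173)/(30 − 173) = 0.3007 ✓

0.30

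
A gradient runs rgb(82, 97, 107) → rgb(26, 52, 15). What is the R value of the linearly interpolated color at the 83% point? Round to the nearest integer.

R = 82 + 0.83 × (26 − 82) = 35.52 → 36

36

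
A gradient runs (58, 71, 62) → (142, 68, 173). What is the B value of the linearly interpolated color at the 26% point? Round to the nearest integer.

91

B = 62 + 0.26 × (173 − 62) = 90.86 → 91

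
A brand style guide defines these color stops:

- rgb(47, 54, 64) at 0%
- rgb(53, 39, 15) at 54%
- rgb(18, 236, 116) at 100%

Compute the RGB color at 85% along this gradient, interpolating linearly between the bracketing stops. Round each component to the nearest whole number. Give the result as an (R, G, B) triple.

85% lies between the 54% and 100% stops, so the local fraction is t = (85 − 54)/(100 − 54) = 31/46 ≈ 0.6739.
R = 53 + 0.6739 × (18 − 53) = 29.413 → 29
G = 39 + 0.6739 × (236 − 39) = 171.758 → 172
B = 15 + 0.6739 × (116 − 15) = 83.064 → 83

(29, 172, 83)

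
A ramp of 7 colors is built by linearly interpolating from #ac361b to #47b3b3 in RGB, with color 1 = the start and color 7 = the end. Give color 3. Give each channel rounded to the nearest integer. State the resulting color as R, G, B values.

With 7 swatches and endpoints inclusive, swatch 3 sits at t = (3 − 1)/(7 − 1) = 2/6 ≈ 0.3333.
#ac361b → (172, 54, 27); #47b3b3 → (71, 179, 179).
R = 172 + 0.3333 × (71 − 172) = 138.337 → 138
G = 54 + 0.3333 × (179 − 54) = 95.662 → 96
B = 27 + 0.3333 × (179 − 27) = 77.662 → 78

(138, 96, 78)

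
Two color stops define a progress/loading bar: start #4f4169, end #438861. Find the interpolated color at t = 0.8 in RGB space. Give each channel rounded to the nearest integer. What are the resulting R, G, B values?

(69, 122, 99)

#4f4169 → (79, 65, 105); #438861 → (67, 136, 97).
R = 79 + 0.8 × (67 − 79) = 79 + 0.8 × -12 = 69.4 → 69
G = 65 + 0.8 × (136 − 65) = 65 + 0.8 × 71 = 121.8 → 122
B = 105 + 0.8 × (97 − 105) = 105 + 0.8 × -8 = 98.6 → 99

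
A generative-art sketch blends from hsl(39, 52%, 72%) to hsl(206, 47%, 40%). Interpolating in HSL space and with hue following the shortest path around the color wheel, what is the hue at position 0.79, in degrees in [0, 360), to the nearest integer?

171

Hue arc: Δh = 206 − 39 = 167° (|Δh| ≤ 180, already the shorter path).
H = 39 + 0.79 × (167) = 170.93 → 171°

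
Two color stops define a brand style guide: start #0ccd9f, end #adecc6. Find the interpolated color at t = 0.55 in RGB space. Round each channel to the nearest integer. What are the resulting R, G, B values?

(101, 222, 180)

#0ccd9f → (12, 205, 159); #adecc6 → (173, 236, 198).
R = 12 + 0.55 × (173 − 12) = 12 + 0.55 × 161 = 100.55 → 101
G = 205 + 0.55 × (236 − 205) = 205 + 0.55 × 31 = 222.05 → 222
B = 159 + 0.55 × (198 − 159) = 159 + 0.55 × 39 = 180.45 → 180
So the blended color is (101, 222, 180), about #65deb4.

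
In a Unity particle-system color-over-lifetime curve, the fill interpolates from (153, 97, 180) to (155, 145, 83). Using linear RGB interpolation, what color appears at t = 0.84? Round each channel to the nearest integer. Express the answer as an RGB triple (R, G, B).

(155, 137, 99)

R = 153 + 0.84 × (155 − 153) = 153 + 0.84 × 2 = 154.68 → 155
G = 97 + 0.84 × (145 − 97) = 97 + 0.84 × 48 = 137.32 → 137
B = 180 + 0.84 × (83 − 180) = 180 + 0.84 × -97 = 98.52 → 99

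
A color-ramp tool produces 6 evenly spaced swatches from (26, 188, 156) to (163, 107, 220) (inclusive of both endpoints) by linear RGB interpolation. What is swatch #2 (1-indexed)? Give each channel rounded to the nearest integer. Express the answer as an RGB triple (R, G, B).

With 6 swatches and endpoints inclusive, swatch 2 sits at t = (2 − 1)/(6 − 1) = 1/5 ≈ 0.2.
R = 26 + 0.2 × (163 − 26) = 53.4 → 53
G = 188 + 0.2 × (107 − 188) = 171.8 → 172
B = 156 + 0.2 × (220 − 156) = 168.8 → 169

(53, 172, 169)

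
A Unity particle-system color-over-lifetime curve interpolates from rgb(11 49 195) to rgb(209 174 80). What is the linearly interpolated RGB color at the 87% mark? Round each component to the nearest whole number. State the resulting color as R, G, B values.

(183, 158, 95)

87% corresponds to t = 0.87.
R = 11 + 0.87 × (209 − 11) = 11 + 0.87 × 198 = 183.26 → 183
G = 49 + 0.87 × (174 − 49) = 49 + 0.87 × 125 = 157.75 → 158
B = 195 + 0.87 × (80 − 195) = 195 + 0.87 × -115 = 94.95 → 95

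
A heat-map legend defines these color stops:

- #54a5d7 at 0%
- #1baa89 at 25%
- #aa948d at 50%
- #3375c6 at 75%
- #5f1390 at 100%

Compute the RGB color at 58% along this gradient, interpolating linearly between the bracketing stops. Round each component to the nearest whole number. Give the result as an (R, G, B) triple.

(132, 138, 159)

58% lies between the 50% and 75% stops, so the local fraction is t = (58 − 50)/(75 − 50) = 8/25 ≈ 0.32.
#aa948d → (170, 148, 141); #3375c6 → (51, 117, 198).
R = 170 + 0.32 × (51 − 170) = 131.92 → 132
G = 148 + 0.32 × (117 − 148) = 138.08 → 138
B = 141 + 0.32 × (198 − 141) = 159.24 → 159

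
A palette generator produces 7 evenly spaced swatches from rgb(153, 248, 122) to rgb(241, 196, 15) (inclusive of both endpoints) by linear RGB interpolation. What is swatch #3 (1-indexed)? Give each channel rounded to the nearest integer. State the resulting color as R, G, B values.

(182, 231, 86)

With 7 swatches and endpoints inclusive, swatch 3 sits at t = (3 − 1)/(7 − 1) = 2/6 ≈ 0.3333.
R = 153 + 0.3333 × (241 − 153) = 182.33 → 182
G = 248 + 0.3333 × (196 − 248) = 230.668 → 231
B = 122 + 0.3333 × (15 − 122) = 86.337 → 86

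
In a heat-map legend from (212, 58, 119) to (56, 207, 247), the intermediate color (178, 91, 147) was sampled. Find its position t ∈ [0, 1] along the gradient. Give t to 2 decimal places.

Invert the lerp on the R channel (largest span, 156): t = (178 − 212) / (56 − 212) = -34/-156 = 0.21795.
Check on G: (91 − 58)/(207 − 58) = 0.2215 ✓

0.22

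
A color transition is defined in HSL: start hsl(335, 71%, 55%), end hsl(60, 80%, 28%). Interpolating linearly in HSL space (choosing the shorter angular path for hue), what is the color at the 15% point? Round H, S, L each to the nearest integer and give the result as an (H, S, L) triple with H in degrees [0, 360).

Hue: 60 − 335 = -275°, but |-275| > 180 so the shorter arc goes the other way: Δh = -275 + 360 = 85°.
H = 335 + 0.15 × (85) = 347.75 → 348°
S = 71 + 0.15 × (80 − 71) = 72.35 → 72%
L = 55 + 0.15 × (28 − 55) = 50.95 → 51%

(348, 72, 51)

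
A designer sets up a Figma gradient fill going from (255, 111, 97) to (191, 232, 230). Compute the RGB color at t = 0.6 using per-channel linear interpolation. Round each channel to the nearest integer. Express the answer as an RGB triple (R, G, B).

R = 255 + 0.6 × (191 − 255) = 255 + 0.6 × -64 = 216.6 → 217
G = 111 + 0.6 × (232 − 111) = 111 + 0.6 × 121 = 183.6 → 184
B = 97 + 0.6 × (230 − 97) = 97 + 0.6 × 133 = 176.8 → 177

(217, 184, 177)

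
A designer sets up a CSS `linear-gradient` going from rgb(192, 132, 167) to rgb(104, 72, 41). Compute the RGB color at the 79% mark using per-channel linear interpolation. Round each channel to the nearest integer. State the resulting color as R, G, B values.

(122, 85, 67)

79% corresponds to t = 0.79.
R = 192 + 0.79 × (104 − 192) = 192 + 0.79 × -88 = 122.48 → 122
G = 132 + 0.79 × (72 − 132) = 132 + 0.79 × -60 = 84.6 → 85
B = 167 + 0.79 × (41 − 167) = 167 + 0.79 × -126 = 67.46 → 67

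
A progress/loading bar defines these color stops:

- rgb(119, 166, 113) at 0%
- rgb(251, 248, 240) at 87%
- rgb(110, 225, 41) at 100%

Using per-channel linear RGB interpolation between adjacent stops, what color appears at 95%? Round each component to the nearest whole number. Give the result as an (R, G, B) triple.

(164, 234, 118)

95% lies between the 87% and 100% stops, so the local fraction is t = (95 − 87)/(100 − 87) = 8/13 ≈ 0.6154.
R = 251 + 0.6154 × (110 − 251) = 164.229 → 164
G = 248 + 0.6154 × (225 − 248) = 233.846 → 234
B = 240 + 0.6154 × (41 − 240) = 117.535 → 118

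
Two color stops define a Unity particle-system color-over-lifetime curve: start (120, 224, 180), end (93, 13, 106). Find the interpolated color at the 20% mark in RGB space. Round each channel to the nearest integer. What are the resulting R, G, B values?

(115, 182, 165)

20% corresponds to t = 0.2.
R = 120 + 0.2 × (93 − 120) = 120 + 0.2 × -27 = 114.6 → 115
G = 224 + 0.2 × (13 − 224) = 224 + 0.2 × -211 = 181.8 → 182
B = 180 + 0.2 × (106 − 180) = 180 + 0.2 × -74 = 165.2 → 165
So the blended color is (115, 182, 165), about #73b6a5.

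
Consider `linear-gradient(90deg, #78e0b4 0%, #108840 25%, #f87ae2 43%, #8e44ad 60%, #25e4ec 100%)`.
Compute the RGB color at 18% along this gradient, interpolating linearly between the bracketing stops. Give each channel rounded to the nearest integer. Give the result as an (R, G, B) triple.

18% lies between the 0% and 25% stops, so the local fraction is t = (18 − 0)/(25 − 0) = 18/25 ≈ 0.72.
#78e0b4 → (120, 224, 180); #108840 → (16, 136, 64).
R = 120 + 0.72 × (16 − 120) = 45.12 → 45
G = 224 + 0.72 × (136 − 224) = 160.64 → 161
B = 180 + 0.72 × (64 − 180) = 96.48 → 96

(45, 161, 96)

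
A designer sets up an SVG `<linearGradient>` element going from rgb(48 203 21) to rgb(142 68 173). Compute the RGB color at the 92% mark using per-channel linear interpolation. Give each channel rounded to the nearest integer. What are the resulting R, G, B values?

(134, 79, 161)

92% corresponds to t = 0.92.
R = 48 + 0.92 × (142 − 48) = 48 + 0.92 × 94 = 134.48 → 134
G = 203 + 0.92 × (68 − 203) = 203 + 0.92 × -135 = 78.8 → 79
B = 21 + 0.92 × (173 − 21) = 21 + 0.92 × 152 = 160.84 → 161
So the blended color is (134, 79, 161), about #864fa1.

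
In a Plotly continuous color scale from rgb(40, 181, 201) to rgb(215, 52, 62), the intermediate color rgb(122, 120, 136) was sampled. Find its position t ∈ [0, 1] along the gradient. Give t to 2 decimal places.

Invert the lerp on the R channel (largest span, 175): t = (122 − 40) / (215 − 40) = 82/175 = 0.46857.
Check on G: (120 − 181)/(52 − 181) = 0.4729 ✓

0.47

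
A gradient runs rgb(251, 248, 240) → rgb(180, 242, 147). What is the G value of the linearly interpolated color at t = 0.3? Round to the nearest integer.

246

G = 248 + 0.3 × (242 − 248) = 246.2 → 246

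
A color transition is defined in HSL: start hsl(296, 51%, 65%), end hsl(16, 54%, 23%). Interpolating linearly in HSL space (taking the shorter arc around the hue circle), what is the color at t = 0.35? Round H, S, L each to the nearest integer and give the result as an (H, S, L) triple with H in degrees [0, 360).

(324, 52, 50)

Hue: 16 − 296 = -280°, but |-280| > 180 so the shorter arc goes the other way: Δh = -280 + 360 = 80°.
H = 296 + 0.35 × (80) = 324 → 324°
S = 51 + 0.35 × (54 − 51) = 52.05 → 52%
L = 65 + 0.35 × (23 − 65) = 50.3 → 50%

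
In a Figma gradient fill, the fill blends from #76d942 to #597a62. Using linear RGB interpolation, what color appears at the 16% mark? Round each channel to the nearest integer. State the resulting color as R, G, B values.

(113, 202, 71)

#76d942 → (118, 217, 66); #597a62 → (89, 122, 98).
16% corresponds to t = 0.16.
R = 118 + 0.16 × (89 − 118) = 118 + 0.16 × -29 = 113.36 → 113
G = 217 + 0.16 × (122 − 217) = 217 + 0.16 × -95 = 201.8 → 202
B = 66 + 0.16 × (98 − 66) = 66 + 0.16 × 32 = 71.12 → 71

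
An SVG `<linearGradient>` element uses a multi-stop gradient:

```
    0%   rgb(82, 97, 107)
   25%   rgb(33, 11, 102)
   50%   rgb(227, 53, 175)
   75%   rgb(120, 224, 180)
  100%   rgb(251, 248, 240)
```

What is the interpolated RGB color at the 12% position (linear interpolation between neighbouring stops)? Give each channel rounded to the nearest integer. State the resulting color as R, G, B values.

(58, 56, 105)

12% lies between the 0% and 25% stops, so the local fraction is t = (12 − 0)/(25 − 0) = 12/25 ≈ 0.48.
R = 82 + 0.48 × (33 − 82) = 58.48 → 58
G = 97 + 0.48 × (11 − 97) = 55.72 → 56
B = 107 + 0.48 × (102 − 107) = 104.6 → 105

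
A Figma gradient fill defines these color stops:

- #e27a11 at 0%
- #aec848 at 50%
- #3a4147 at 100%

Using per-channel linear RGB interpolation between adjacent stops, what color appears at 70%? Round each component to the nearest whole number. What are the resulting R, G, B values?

(128, 146, 72)

70% lies between the 50% and 100% stops, so the local fraction is t = (70 − 50)/(100 − 50) = 20/50 ≈ 0.4.
#aec848 → (174, 200, 72); #3a4147 → (58, 65, 71).
R = 174 + 0.4 × (58 − 174) = 127.6 → 128
G = 200 + 0.4 × (65 − 200) = 146 → 146
B = 72 + 0.4 × (71 − 72) = 71.6 → 72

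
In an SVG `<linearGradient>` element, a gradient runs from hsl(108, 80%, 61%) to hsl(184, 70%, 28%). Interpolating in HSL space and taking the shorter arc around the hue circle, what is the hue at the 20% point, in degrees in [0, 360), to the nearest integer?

Hue arc: Δh = 184 − 108 = 76° (|Δh| ≤ 180, already the shorter path).
H = 108 + 0.2 × (76) = 123.2 → 123°

123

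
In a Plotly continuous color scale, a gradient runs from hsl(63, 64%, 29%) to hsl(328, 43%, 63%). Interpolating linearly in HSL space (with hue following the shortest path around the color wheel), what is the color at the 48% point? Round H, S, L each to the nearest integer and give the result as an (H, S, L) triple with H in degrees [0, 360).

Hue: 328 − 63 = 265°, but |265| > 180 so the shorter arc goes the other way: Δh = 265 − 360 = -95°.
H = 63 + 0.48 × (-95) = 17.4 → 17°
S = 64 + 0.48 × (43 − 64) = 53.92 → 54%
L = 29 + 0.48 × (63 − 29) = 45.32 → 45%

(17, 54, 45)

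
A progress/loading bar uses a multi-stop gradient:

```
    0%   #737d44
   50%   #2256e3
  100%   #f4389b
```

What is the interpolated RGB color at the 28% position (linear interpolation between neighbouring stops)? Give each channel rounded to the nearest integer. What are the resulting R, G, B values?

28% lies between the 0% and 50% stops, so the local fraction is t = (28 − 0)/(50 − 0) = 28/50 ≈ 0.56.
#737d44 → (115, 125, 68); #2256e3 → (34, 86, 227).
R = 115 + 0.56 × (34 − 115) = 69.64 → 70
G = 125 + 0.56 × (86 − 125) = 103.16 → 103
B = 68 + 0.56 × (227 − 68) = 157.04 → 157

(70, 103, 157)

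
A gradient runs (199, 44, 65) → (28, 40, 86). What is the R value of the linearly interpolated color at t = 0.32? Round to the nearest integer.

R = 199 + 0.32 × (28 − 199) = 144.28 → 144

144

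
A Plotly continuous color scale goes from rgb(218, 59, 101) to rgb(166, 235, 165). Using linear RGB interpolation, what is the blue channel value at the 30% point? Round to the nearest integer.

B = 101 + 0.3 × (165 − 101) = 120.2 → 120

120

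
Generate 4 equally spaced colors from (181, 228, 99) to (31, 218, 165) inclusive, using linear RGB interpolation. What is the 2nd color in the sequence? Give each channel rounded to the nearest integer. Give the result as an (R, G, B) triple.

With 4 swatches and endpoints inclusive, swatch 2 sits at t = (2 − 1)/(4 − 1) = 1/3 ≈ 0.3333.
R = 181 + 0.3333 × (31 − 181) = 131.005 → 131
G = 228 + 0.3333 × (218 − 228) = 224.667 → 225
B = 99 + 0.3333 × (165 − 99) = 120.998 → 121

(131, 225, 121)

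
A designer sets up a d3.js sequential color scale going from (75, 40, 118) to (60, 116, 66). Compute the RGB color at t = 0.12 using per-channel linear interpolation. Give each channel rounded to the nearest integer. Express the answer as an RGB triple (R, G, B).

R = 75 + 0.12 × (60 − 75) = 75 + 0.12 × -15 = 73.2 → 73
G = 40 + 0.12 × (116 − 40) = 40 + 0.12 × 76 = 49.12 → 49
B = 118 + 0.12 × (66 − 118) = 118 + 0.12 × -52 = 111.76 → 112
So the blended color is (73, 49, 112), about #493170.

(73, 49, 112)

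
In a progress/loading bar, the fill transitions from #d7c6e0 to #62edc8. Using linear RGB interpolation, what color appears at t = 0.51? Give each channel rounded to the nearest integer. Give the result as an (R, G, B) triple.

(155, 218, 212)

#d7c6e0 → (215, 198, 224); #62edc8 → (98, 237, 200).
R = 215 + 0.51 × (98 − 215) = 215 + 0.51 × -117 = 155.33 → 155
G = 198 + 0.51 × (237 − 198) = 198 + 0.51 × 39 = 217.89 → 218
B = 224 + 0.51 × (200 − 224) = 224 + 0.51 × -24 = 211.76 → 212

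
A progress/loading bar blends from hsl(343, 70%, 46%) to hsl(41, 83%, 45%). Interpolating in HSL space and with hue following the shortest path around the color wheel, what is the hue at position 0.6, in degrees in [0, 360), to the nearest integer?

18

Hue: 41 − 343 = -302°, but |-302| > 180 so the shorter arc goes the other way: Δh = -302 + 360 = 58°.
H = 343 + 0.6 × (58) = 377.8 → 378 → 378 mod 360 = 18°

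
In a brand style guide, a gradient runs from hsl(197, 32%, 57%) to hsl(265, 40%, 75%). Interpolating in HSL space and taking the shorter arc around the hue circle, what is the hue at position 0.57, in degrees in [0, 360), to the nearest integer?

236

Hue arc: Δh = 265 − 197 = 68° (|Δh| ≤ 180, already the shorter path).
H = 197 + 0.57 × (68) = 235.76 → 236°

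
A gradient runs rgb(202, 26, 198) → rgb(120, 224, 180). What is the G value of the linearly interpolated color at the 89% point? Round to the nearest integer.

202

G = 26 + 0.89 × (224 − 26) = 202.22 → 202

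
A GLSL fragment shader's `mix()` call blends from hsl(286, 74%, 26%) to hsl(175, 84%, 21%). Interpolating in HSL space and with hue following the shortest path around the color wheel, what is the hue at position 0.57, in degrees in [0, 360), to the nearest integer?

Hue arc: Δh = 175 − 286 = -111° (|Δh| ≤ 180, already the shorter path).
H = 286 + 0.57 × (-111) = 222.73 → 223°

223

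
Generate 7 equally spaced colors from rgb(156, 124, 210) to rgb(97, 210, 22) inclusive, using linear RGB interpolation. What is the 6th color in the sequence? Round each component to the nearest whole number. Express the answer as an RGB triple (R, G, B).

With 7 swatches and endpoints inclusive, swatch 6 sits at t = (6 − 1)/(7 − 1) = 5/6 ≈ 0.8333.
R = 156 + 0.8333 × (97 − 156) = 106.835 → 107
G = 124 + 0.8333 × (210 − 124) = 195.664 → 196
B = 210 + 0.8333 × (22 − 210) = 53.34 → 53

(107, 196, 53)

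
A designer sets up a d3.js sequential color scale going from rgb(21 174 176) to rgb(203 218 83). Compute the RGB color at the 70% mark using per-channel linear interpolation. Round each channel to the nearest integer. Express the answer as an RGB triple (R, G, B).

(148, 205, 111)

70% corresponds to t = 0.7.
R = 21 + 0.7 × (203 − 21) = 21 + 0.7 × 182 = 148.4 → 148
G = 174 + 0.7 × (218 − 174) = 174 + 0.7 × 44 = 204.8 → 205
B = 176 + 0.7 × (83 − 176) = 176 + 0.7 × -93 = 110.9 → 111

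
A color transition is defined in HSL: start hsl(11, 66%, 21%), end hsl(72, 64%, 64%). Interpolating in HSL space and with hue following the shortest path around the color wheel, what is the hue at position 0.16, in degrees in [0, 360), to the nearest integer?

21

Hue arc: Δh = 72 − 11 = 61° (|Δh| ≤ 180, already the shorter path).
H = 11 + 0.16 × (61) = 20.76 → 21°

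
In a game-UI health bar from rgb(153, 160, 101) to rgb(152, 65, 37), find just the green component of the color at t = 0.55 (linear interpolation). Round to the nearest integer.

108

G = 160 + 0.55 × (65 − 160) = 107.75 → 108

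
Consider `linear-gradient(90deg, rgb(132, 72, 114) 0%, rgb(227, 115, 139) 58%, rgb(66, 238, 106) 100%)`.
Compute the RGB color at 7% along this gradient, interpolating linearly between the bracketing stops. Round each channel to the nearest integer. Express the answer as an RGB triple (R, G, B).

7% lies between the 0% and 58% stops, so the local fraction is t = (7 − 0)/(58 − 0) = 7/58 ≈ 0.1207.
R = 132 + 0.1207 × (227 − 132) = 143.466 → 143
G = 72 + 0.1207 × (115 − 72) = 77.19 → 77
B = 114 + 0.1207 × (139 − 114) = 117.017 → 117

(143, 77, 117)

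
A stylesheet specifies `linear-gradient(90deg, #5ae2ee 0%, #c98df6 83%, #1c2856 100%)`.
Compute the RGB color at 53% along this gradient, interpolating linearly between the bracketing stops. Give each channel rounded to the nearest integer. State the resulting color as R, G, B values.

(161, 172, 243)

53% lies between the 0% and 83% stops, so the local fraction is t = (53 − 0)/(83 − 0) = 53/83 ≈ 0.6386.
#5ae2ee → (90, 226, 238); #c98df6 → (201, 141, 246).
R = 90 + 0.6386 × (201 − 90) = 160.885 → 161
G = 226 + 0.6386 × (141 − 226) = 171.719 → 172
B = 238 + 0.6386 × (246 − 238) = 243.109 → 243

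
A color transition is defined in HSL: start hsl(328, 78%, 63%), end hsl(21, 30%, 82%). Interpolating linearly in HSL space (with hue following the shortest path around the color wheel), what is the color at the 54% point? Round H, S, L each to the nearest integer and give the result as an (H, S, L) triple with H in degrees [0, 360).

(357, 52, 73)

Hue: 21 − 328 = -307°, but |-307| > 180 so the shorter arc goes the other way: Δh = -307 + 360 = 53°.
H = 328 + 0.54 × (53) = 356.62 → 357°
S = 78 + 0.54 × (30 − 78) = 52.08 → 52%
L = 63 + 0.54 × (82 − 63) = 73.26 → 73%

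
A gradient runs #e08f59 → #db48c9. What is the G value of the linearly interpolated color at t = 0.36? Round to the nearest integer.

G₁ = 143 (from #e08f59), G₂ = 72 (from #db48c9).
G = 143 + 0.36 × (72 − 143) = 117.44 → 117

117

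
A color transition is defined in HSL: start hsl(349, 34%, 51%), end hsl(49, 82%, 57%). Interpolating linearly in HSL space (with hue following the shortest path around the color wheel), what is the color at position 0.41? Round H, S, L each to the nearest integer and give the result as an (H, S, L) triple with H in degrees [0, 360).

(14, 54, 53)

Hue: 49 − 349 = -300°, but |-300| > 180 so the shorter arc goes the other way: Δh = -300 + 360 = 60°.
H = 349 + 0.41 × (60) = 373.6 → 374 → 374 mod 360 = 14°
S = 34 + 0.41 × (82 − 34) = 53.68 → 54%
L = 51 + 0.41 × (57 − 51) = 53.46 → 53%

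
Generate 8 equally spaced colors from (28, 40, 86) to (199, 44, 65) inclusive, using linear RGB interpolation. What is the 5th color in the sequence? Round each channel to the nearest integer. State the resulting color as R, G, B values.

With 8 swatches and endpoints inclusive, swatch 5 sits at t = (5 − 1)/(8 − 1) = 4/7 ≈ 0.5714.
R = 28 + 0.5714 × (199 − 28) = 125.709 → 126
G = 40 + 0.5714 × (44 − 40) = 42.286 → 42
B = 86 + 0.5714 × (65 − 86) = 74.001 → 74

(126, 42, 74)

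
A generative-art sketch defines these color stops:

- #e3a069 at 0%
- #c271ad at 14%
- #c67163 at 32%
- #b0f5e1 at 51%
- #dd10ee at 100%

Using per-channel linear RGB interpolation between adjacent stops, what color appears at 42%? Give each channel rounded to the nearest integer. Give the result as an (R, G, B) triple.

42% lies between the 32% and 51% stops, so the local fraction is t = (42 − 32)/(51 − 32) = 10/19 ≈ 0.5263.
#c67163 → (198, 113, 99); #b0f5e1 → (176, 245, 225).
R = 198 + 0.5263 × (176 − 198) = 186.421 → 186
G = 113 + 0.5263 × (245 − 113) = 182.472 → 182
B = 99 + 0.5263 × (225 − 99) = 165.314 → 165

(186, 182, 165)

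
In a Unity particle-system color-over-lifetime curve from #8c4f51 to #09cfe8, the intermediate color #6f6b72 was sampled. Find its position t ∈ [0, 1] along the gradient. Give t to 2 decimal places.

Invert the lerp on the B channel (largest span, 151): t = (114 − 81) / (232 − 81) = 33/151 = 0.21854.
Check on R: (111 − 140)/(9 − 140) = 0.2214 ✓

0.22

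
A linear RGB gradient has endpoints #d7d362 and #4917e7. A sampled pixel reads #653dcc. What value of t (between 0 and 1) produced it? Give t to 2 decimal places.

0.80

Invert the lerp on the G channel (largest span, 188): t = (61 − 211) / (23 − 211) = -150/-188 = 0.79787.
Check on R: (101 − 215)/(73 − 215) = 0.8028 ✓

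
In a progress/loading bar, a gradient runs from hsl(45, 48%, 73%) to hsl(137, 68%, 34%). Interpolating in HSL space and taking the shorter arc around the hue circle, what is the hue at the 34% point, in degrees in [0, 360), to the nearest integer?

Hue arc: Δh = 137 − 45 = 92° (|Δh| ≤ 180, already the shorter path).
H = 45 + 0.34 × (92) = 76.28 → 76°

76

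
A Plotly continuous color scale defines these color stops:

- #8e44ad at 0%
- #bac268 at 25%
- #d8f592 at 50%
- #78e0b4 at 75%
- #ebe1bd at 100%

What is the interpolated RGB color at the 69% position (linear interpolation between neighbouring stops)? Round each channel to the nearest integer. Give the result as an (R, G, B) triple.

(143, 229, 172)

69% lies between the 50% and 75% stops, so the local fraction is t = (69 − 50)/(75 − 50) = 19/25 ≈ 0.76.
#d8f592 → (216, 245, 146); #78e0b4 → (120, 224, 180).
R = 216 + 0.76 × (120 − 216) = 143.04 → 143
G = 245 + 0.76 × (224 − 245) = 229.04 → 229
B = 146 + 0.76 × (180 − 146) = 171.84 → 172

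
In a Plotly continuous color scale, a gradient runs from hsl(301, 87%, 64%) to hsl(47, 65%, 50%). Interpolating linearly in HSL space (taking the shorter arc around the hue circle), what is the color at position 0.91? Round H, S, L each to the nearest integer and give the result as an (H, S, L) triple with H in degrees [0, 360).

Hue: 47 − 301 = -254°, but |-254| > 180 so the shorter arc goes the other way: Δh = -254 + 360 = 106°.
H = 301 + 0.91 × (106) = 397.46 → 397 → 397 mod 360 = 37°
S = 87 + 0.91 × (65 − 87) = 66.98 → 67%
L = 64 + 0.91 × (50 − 64) = 51.26 → 51%

(37, 67, 51)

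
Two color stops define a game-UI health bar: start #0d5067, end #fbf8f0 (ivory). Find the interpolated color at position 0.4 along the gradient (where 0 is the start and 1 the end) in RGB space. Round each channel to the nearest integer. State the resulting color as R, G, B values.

(108, 147, 158)

#0d5067 → (13, 80, 103); #fbf8f0 → (251, 248, 240).
R = 13 + 0.4 × (251 − 13) = 13 + 0.4 × 238 = 108.2 → 108
G = 80 + 0.4 × (248 − 80) = 80 + 0.4 × 168 = 147.2 → 147
B = 103 + 0.4 × (240 − 103) = 103 + 0.4 × 137 = 157.8 → 158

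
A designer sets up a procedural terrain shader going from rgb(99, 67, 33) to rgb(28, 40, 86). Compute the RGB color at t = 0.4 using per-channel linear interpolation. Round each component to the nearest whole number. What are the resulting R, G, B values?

R = 99 + 0.4 × (28 − 99) = 99 + 0.4 × -71 = 70.6 → 71
G = 67 + 0.4 × (40 − 67) = 67 + 0.4 × -27 = 56.2 → 56
B = 33 + 0.4 × (86 − 33) = 33 + 0.4 × 53 = 54.2 → 54

(71, 56, 54)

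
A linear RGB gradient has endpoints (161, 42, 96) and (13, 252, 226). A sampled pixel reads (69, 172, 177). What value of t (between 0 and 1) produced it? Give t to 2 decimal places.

0.62

Invert the lerp on the G channel (largest span, 210): t = (172 − 42) / (252 − 42) = 130/210 = 0.61905.
Check on R: (69 − 161)/(13 − 161) = 0.6216 ✓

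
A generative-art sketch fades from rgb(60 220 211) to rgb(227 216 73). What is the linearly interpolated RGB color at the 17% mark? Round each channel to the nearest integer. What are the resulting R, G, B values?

(88, 219, 188)

17% corresponds to t = 0.17.
R = 60 + 0.17 × (227 − 60) = 60 + 0.17 × 167 = 88.39 → 88
G = 220 + 0.17 × (216 − 220) = 220 + 0.17 × -4 = 219.32 → 219
B = 211 + 0.17 × (73 − 211) = 211 + 0.17 × -138 = 187.54 → 188
So the blended color is (88, 219, 188), about #58dbbc.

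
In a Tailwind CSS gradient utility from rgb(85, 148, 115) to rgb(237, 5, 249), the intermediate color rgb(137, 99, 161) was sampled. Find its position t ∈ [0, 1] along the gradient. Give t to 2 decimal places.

0.34

Invert the lerp on the R channel (largest span, 152): t = (137 − 85) / (237 − 85) = 52/152 = 0.34211.
Check on G: (99 − 148)/(5 − 148) = 0.3427 ✓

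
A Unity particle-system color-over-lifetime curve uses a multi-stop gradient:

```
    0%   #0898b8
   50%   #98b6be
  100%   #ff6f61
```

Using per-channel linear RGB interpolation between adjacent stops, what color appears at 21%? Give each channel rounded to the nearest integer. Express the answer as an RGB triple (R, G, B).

(68, 165, 187)

21% lies between the 0% and 50% stops, so the local fraction is t = (21 − 0)/(50 − 0) = 21/50 ≈ 0.42.
#0898b8 → (8, 152, 184); #98b6be → (152, 182, 190).
R = 8 + 0.42 × (152 − 8) = 68.48 → 68
G = 152 + 0.42 × (182 − 152) = 164.6 → 165
B = 184 + 0.42 × (190 − 184) = 186.52 → 187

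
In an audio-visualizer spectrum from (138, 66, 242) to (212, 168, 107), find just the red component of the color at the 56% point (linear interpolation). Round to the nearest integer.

R = 138 + 0.56 × (212 − 138) = 179.44 → 179

179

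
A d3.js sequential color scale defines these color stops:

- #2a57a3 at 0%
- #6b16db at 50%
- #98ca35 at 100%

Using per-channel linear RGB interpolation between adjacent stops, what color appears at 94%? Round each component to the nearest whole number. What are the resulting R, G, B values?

94% lies between the 50% and 100% stops, so the local fraction is t = (94 − 50)/(100 − 50) = 44/50 ≈ 0.88.
#6b16db → (107, 22, 219); #98ca35 → (152, 202, 53).
R = 107 + 0.88 × (152 − 107) = 146.6 → 147
G = 22 + 0.88 × (202 − 22) = 180.4 → 180
B = 219 + 0.88 × (53 − 219) = 72.92 → 73

(147, 180, 73)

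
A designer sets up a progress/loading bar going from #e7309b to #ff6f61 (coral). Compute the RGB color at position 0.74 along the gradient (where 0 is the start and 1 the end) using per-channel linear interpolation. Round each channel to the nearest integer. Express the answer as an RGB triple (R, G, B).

#e7309b → (231, 48, 155); #ff6f61 → (255, 111, 97).
R = 231 + 0.74 × (255 − 231) = 231 + 0.74 × 24 = 248.76 → 249
G = 48 + 0.74 × (111 − 48) = 48 + 0.74 × 63 = 94.62 → 95
B = 155 + 0.74 × (97 − 155) = 155 + 0.74 × -58 = 112.08 → 112
So the blended color is (249, 95, 112), about #f95f70.

(249, 95, 112)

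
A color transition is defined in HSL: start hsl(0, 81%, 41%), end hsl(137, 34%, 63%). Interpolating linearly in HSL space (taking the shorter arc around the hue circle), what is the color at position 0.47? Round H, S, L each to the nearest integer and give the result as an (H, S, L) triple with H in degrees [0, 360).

Hue arc: Δh = 137 − 0 = 137° (|Δh| ≤ 180, already the shorter path).
H = 0 + 0.47 × (137) = 64.39 → 64°
S = 81 + 0.47 × (34 − 81) = 58.91 → 59%
L = 41 + 0.47 × (63 − 41) = 51.34 → 51%

(64, 59, 51)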